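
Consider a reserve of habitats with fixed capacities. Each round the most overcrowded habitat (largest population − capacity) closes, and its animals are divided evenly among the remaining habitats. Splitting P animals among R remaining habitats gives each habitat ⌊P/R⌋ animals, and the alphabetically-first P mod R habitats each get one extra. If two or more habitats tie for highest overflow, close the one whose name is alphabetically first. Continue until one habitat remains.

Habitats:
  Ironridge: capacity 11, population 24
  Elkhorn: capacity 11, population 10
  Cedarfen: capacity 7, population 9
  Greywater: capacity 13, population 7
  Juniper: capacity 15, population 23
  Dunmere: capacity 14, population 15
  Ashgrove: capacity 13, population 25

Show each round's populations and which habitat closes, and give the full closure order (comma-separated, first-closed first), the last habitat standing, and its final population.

Round 1: Ashgrove=25 Cedarfen=9 Dunmere=15 Elkhorn=10 Greywater=7 Ironridge=24 Juniper=23 → close Ironridge (overflow 13)
  24÷6 = 4 each, +1 to first 0
Round 2: Ashgrove=29 Cedarfen=13 Dunmere=19 Elkhorn=14 Greywater=11 Juniper=27 → close Ashgrove (overflow 16)
  29÷5 = 5 each, +1 to first 4
Round 3: Cedarfen=19 Dunmere=25 Elkhorn=20 Greywater=17 Juniper=32 → close Juniper (overflow 17)
  32÷4 = 8 each, +1 to first 0
Round 4: Cedarfen=27 Dunmere=33 Elkhorn=28 Greywater=25 → close Cedarfen (overflow 20)
  27÷3 = 9 each, +1 to first 0
Round 5: Dunmere=42 Elkhorn=37 Greywater=34 → close Dunmere (overflow 28)
  42÷2 = 21 each, +1 to first 0
Round 6: Elkhorn=58 Greywater=55 → close Elkhorn (overflow 47)
  58÷1 = 58 each, +1 to first 0

Closure order: Ironridge, Ashgrove, Juniper, Cedarfen, Dunmere, Elkhorn
Last habitat: Greywater with 113 animals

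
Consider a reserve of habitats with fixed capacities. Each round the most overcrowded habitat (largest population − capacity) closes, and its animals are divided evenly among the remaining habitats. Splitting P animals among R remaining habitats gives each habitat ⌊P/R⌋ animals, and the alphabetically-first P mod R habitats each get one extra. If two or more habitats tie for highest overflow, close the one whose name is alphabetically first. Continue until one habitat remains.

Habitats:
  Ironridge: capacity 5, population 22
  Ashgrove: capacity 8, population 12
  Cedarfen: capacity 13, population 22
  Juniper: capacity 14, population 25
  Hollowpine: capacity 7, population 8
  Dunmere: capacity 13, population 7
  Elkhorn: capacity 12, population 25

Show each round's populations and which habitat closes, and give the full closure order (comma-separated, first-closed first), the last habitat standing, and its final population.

Round 1: Ashgrove=12 Cedarfen=22 Dunmere=7 Elkhorn=25 Hollowpine=8 Ironridge=22 Juniper=25 → close Ironridge (overflow 17)
  22÷6 = 3 each, +1 to first 4
Round 2: Ashgrove=16 Cedarfen=26 Dunmere=11 Elkhorn=29 Hollowpine=11 Juniper=28 → close Elkhorn (overflow 17)
  29÷5 = 5 each, +1 to first 4
Round 3: Ashgrove=22 Cedarfen=32 Dunmere=17 Hollowpine=17 Juniper=33 → close Cedarfen (overflow 19)
  32÷4 = 8 each, +1 to first 0
Round 4: Ashgrove=30 Dunmere=25 Hollowpine=25 Juniper=41 → close Juniper (overflow 27)
  41÷3 = 13 each, +1 to first 2
Round 5: Ashgrove=44 Dunmere=39 Hollowpine=38 → close Ashgrove (overflow 36)
  44÷2 = 22 each, +1 to first 0
Round 6: Dunmere=61 Hollowpine=60 → close Hollowpine (overflow 53)
  60÷1 = 60 each, +1 to first 0

Closure order: Ironridge, Elkhorn, Cedarfen, Juniper, Ashgrove, Hollowpine
Last habitat: Dunmere with 121 animals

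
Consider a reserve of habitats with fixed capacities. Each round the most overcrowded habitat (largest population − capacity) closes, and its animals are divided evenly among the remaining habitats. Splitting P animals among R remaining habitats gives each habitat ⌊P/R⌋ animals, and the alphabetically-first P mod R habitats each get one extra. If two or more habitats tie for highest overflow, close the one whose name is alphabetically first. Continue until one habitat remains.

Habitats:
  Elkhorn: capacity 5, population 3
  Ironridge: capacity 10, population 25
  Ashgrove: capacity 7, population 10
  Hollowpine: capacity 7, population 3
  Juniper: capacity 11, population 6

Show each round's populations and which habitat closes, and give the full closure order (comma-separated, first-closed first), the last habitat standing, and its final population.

Closure order: Ironridge, Ashgrove, Elkhorn, Hollowpine
Last habitat: Juniper with 47 animals

Round 1: Ashgrove=10 Elkhorn=3 Hollowpine=3 Ironridge=25 Juniper=6 → close Ironridge (overflow 15)
  25÷4 = 6 each, +1 to first 1
Round 2: Ashgrove=17 Elkhorn=9 Hollowpine=9 Juniper=12 → close Ashgrove (overflow 10)
  17÷3 = 5 each, +1 to first 2
Round 3: Elkhorn=15 Hollowpine=15 Juniper=17 → close Elkhorn (overflow 10)
  15÷2 = 7 each, +1 to first 1
Round 4: Hollowpine=23 Juniper=24 → close Hollowpine (overflow 16)
  23÷1 = 23 each, +1 to first 0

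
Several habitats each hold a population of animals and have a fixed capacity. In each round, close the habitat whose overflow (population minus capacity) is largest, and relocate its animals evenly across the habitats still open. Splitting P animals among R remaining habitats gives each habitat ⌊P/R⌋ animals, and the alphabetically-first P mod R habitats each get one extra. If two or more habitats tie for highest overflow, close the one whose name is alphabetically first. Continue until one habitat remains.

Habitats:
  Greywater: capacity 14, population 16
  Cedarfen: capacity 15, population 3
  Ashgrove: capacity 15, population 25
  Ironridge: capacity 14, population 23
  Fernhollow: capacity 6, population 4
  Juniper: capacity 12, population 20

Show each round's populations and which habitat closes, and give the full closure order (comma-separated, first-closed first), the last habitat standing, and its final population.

Round 1: Ashgrove=25 Cedarfen=3 Fernhollow=4 Greywater=16 Ironridge=23 Juniper=20 → close Ashgrove (overflow 10)
  25÷5 = 5 each, +1 to first 0
Round 2: Cedarfen=8 Fernhollow=9 Greywater=21 Ironridge=28 Juniper=25 → close Ironridge (overflow 14)
  28÷4 = 7 each, +1 to first 0
Round 3: Cedarfen=15 Fernhollow=16 Greywater=28 Juniper=32 → close Juniper (overflow 20)
  32÷3 = 10 each, +1 to first 2
Round 4: Cedarfen=26 Fernhollow=27 Greywater=38 → close Greywater (overflow 24)
  38÷2 = 19 each, +1 to first 0
Round 5: Cedarfen=45 Fernhollow=46 → close Fernhollow (overflow 40)
  46÷1 = 46 each, +1 to first 0

Closure order: Ashgrove, Ironridge, Juniper, Greywater, Fernhollow
Last habitat: Cedarfen with 91 animals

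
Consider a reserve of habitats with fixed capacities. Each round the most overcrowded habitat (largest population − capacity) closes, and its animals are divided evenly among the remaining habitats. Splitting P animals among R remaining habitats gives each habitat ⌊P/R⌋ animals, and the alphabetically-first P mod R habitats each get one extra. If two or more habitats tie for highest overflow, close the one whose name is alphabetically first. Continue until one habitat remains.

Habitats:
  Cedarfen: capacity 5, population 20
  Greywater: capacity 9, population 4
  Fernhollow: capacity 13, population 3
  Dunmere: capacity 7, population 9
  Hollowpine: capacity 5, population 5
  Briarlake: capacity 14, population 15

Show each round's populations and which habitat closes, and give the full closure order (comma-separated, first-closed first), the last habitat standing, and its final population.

Round 1: Briarlake=15 Cedarfen=20 Dunmere=9 Fernhollow=3 Greywater=4 Hollowpine=5 → close Cedarfen (overflow 15)
  20÷5 = 4 each, +1 to first 0
Round 2: Briarlake=19 Dunmere=13 Fernhollow=7 Greywater=8 Hollowpine=9 → close Dunmere (overflow 6)
  13÷4 = 3 each, +1 to first 1
Round 3: Briarlake=23 Fernhollow=10 Greywater=11 Hollowpine=12 → close Briarlake (overflow 9)
  23÷3 = 7 each, +1 to first 2
Round 4: Fernhollow=18 Greywater=19 Hollowpine=19 → close Hollowpine (overflow 14)
  19÷2 = 9 each, +1 to first 1
Round 5: Fernhollow=28 Greywater=28 → close Greywater (overflow 19)
  28÷1 = 28 each, +1 to first 0

Closure order: Cedarfen, Dunmere, Briarlake, Hollowpine, Greywater
Last habitat: Fernhollow with 56 animals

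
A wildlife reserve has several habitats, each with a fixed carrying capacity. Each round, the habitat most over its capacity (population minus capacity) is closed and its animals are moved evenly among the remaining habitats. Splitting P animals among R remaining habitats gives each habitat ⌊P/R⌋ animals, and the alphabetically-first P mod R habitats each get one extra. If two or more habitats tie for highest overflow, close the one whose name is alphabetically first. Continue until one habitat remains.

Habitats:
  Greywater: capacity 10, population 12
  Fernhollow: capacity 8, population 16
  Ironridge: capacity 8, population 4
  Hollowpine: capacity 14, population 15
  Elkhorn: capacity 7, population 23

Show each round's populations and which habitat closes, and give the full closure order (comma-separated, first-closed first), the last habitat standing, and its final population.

Round 1: Elkhorn=23 Fernhollow=16 Greywater=12 Hollowpine=15 Ironridge=4 → close Elkhorn (overflow 16)
  23÷4 = 5 each, +1 to first 3
Round 2: Fernhollow=22 Greywater=18 Hollowpine=21 Ironridge=9 → close Fernhollow (overflow 14)
  22÷3 = 7 each, +1 to first 1
Round 3: Greywater=26 Hollowpine=28 Ironridge=16 → close Greywater (overflow 16)
  26÷2 = 13 each, +1 to first 0
Round 4: Hollowpine=41 Ironridge=29 → close Hollowpine (overflow 27)
  41÷1 = 41 each, +1 to first 0

Closure order: Elkhorn, Fernhollow, Greywater, Hollowpine
Last habitat: Ironridge with 70 animals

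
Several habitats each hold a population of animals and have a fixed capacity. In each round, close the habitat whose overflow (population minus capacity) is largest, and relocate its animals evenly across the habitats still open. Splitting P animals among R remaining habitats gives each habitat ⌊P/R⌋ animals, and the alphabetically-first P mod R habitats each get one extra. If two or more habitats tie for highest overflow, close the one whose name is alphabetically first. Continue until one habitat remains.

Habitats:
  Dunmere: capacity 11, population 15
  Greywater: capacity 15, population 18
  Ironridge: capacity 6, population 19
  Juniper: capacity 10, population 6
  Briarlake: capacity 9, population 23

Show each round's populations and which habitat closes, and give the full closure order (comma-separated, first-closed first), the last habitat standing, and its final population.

Closure order: Briarlake, Ironridge, Dunmere, Greywater
Last habitat: Juniper with 81 animals

Round 1: Briarlake=23 Dunmere=15 Greywater=18 Ironridge=19 Juniper=6 → close Briarlake (overflow 14)
  23÷4 = 5 each, +1 to first 3
Round 2: Dunmere=21 Greywater=24 Ironridge=25 Juniper=11 → close Ironridge (overflow 19)
  25÷3 = 8 each, +1 to first 1
Round 3: Dunmere=30 Greywater=32 Juniper=19 → close Dunmere (overflow 19)
  30÷2 = 15 each, +1 to first 0
Round 4: Greywater=47 Juniper=34 → close Greywater (overflow 32)
  47÷1 = 47 each, +1 to first 0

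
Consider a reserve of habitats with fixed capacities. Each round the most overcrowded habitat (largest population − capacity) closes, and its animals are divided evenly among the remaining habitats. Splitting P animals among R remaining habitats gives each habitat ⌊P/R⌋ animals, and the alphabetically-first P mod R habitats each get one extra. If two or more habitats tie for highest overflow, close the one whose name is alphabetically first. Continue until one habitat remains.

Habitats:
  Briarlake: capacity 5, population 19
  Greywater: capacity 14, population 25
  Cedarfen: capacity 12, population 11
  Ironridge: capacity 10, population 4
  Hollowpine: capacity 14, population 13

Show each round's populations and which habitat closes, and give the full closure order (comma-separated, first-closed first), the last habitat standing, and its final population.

Closure order: Briarlake, Greywater, Cedarfen, Hollowpine
Last habitat: Ironridge with 72 animals

Round 1: Briarlake=19 Cedarfen=11 Greywater=25 Hollowpine=13 Ironridge=4 → close Briarlake (overflow 14)
  19÷4 = 4 each, +1 to first 3
Round 2: Cedarfen=16 Greywater=30 Hollowpine=18 Ironridge=8 → close Greywater (overflow 16)
  30÷3 = 10 each, +1 to first 0
Round 3: Cedarfen=26 Hollowpine=28 Ironridge=18 → close Cedarfen (overflow 14)
  26÷2 = 13 each, +1 to first 0
Round 4: Hollowpine=41 Ironridge=31 → close Hollowpine (overflow 27)
  41÷1 = 41 each, +1 to first 0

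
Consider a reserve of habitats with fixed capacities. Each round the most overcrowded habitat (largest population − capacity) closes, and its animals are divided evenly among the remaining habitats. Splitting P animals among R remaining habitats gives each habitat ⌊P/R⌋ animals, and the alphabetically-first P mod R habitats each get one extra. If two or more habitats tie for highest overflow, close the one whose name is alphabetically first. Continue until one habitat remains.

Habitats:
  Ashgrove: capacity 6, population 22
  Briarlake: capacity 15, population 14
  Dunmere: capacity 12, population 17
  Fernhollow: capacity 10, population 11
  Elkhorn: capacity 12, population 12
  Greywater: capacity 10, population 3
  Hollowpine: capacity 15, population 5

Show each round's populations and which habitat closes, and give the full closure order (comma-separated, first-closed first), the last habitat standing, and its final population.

Round 1: Ashgrove=22 Briarlake=14 Dunmere=17 Elkhorn=12 Fernhollow=11 Greywater=3 Hollowpine=5 → close Ashgrove (overflow 16)
  22÷6 = 3 each, +1 to first 4
Round 2: Briarlake=18 Dunmere=21 Elkhorn=16 Fernhollow=15 Greywater=6 Hollowpine=8 → close Dunmere (overflow 9)
  21÷5 = 4 each, +1 to first 1
Round 3: Briarlake=23 Elkhorn=20 Fernhollow=19 Greywater=10 Hollowpine=12 → close Fernhollow (overflow 9)
  19÷4 = 4 each, +1 to first 3
Round 4: Briarlake=28 Elkhorn=25 Greywater=15 Hollowpine=16 → close Briarlake (overflow 13)
  28÷3 = 9 each, +1 to first 1
Round 5: Elkhorn=35 Greywater=24 Hollowpine=25 → close Elkhorn (overflow 23)
  35÷2 = 17 each, +1 to first 1
Round 6: Greywater=42 Hollowpine=42 → close Greywater (overflow 32)
  42÷1 = 42 each, +1 to first 0

Closure order: Ashgrove, Dunmere, Fernhollow, Briarlake, Elkhorn, Greywater
Last habitat: Hollowpine with 84 animals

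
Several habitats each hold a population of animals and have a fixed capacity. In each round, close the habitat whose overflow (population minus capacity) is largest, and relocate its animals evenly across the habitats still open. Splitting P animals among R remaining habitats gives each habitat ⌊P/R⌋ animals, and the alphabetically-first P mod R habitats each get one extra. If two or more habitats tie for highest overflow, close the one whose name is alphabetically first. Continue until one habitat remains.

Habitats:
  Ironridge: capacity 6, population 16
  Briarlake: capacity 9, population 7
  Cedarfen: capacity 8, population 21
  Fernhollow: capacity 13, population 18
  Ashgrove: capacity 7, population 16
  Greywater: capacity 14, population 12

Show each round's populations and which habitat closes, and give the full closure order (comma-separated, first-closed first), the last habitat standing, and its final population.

Closure order: Cedarfen, Ashgrove, Ironridge, Fernhollow, Briarlake
Last habitat: Greywater with 90 animals

Round 1: Ashgrove=16 Briarlake=7 Cedarfen=21 Fernhollow=18 Greywater=12 Ironridge=16 → close Cedarfen (overflow 13)
  21÷5 = 4 each, +1 to first 1
Round 2: Ashgrove=21 Briarlake=11 Fernhollow=22 Greywater=16 Ironridge=20 → close Ashgrove (overflow 14)
  21÷4 = 5 each, +1 to first 1
Round 3: Briarlake=17 Fernhollow=27 Greywater=21 Ironridge=25 → close Ironridge (overflow 19)
  25÷3 = 8 each, +1 to first 1
Round 4: Briarlake=26 Fernhollow=35 Greywater=29 → close Fernhollow (overflow 22)
  35÷2 = 17 each, +1 to first 1
Round 5: Briarlake=44 Greywater=46 → close Briarlake (overflow 35)
  44÷1 = 44 each, +1 to first 0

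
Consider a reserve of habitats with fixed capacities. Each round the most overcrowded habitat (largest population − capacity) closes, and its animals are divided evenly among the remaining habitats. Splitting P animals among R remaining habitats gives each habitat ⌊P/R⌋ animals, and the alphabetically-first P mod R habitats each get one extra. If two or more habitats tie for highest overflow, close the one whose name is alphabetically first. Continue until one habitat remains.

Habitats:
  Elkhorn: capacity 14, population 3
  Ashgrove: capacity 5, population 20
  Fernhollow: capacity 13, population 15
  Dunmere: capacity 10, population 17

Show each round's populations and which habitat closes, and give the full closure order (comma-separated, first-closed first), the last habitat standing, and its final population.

Round 1: Ashgrove=20 Dunmere=17 Elkhorn=3 Fernhollow=15 → close Ashgrove (overflow 15)
  20÷3 = 6 each, +1 to first 2
Round 2: Dunmere=24 Elkhorn=10 Fernhollow=21 → close Dunmere (overflow 14)
  24÷2 = 12 each, +1 to first 0
Round 3: Elkhorn=22 Fernhollow=33 → close Fernhollow (overflow 20)
  33÷1 = 33 each, +1 to first 0

Closure order: Ashgrove, Dunmere, Fernhollow
Last habitat: Elkhorn with 55 animals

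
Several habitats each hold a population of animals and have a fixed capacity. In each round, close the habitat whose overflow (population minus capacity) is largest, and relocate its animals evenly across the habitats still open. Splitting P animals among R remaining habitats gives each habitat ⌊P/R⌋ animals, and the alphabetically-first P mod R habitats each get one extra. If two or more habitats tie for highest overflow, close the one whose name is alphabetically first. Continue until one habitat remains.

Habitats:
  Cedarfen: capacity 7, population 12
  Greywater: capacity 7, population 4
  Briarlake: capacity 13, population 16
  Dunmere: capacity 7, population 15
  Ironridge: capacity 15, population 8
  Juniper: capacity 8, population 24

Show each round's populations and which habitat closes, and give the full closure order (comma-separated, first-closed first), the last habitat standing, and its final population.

Round 1: Briarlake=16 Cedarfen=12 Dunmere=15 Greywater=4 Ironridge=8 Juniper=24 → close Juniper (overflow 16)
  24÷5 = 4 each, +1 to first 4
Round 2: Briarlake=21 Cedarfen=17 Dunmere=20 Greywater=9 Ironridge=12 → close Dunmere (overflow 13)
  20÷4 = 5 each, +1 to first 0
Round 3: Briarlake=26 Cedarfen=22 Greywater=14 Ironridge=17 → close Cedarfen (overflow 15)
  22÷3 = 7 each, +1 to first 1
Round 4: Briarlake=34 Greywater=21 Ironridge=24 → close Briarlake (overflow 21)
  34÷2 = 17 each, +1 to first 0
Round 5: Greywater=38 Ironridge=41 → close Greywater (overflow 31)
  38÷1 = 38 each, +1 to first 0

Closure order: Juniper, Dunmere, Cedarfen, Briarlake, Greywater
Last habitat: Ironridge with 79 animals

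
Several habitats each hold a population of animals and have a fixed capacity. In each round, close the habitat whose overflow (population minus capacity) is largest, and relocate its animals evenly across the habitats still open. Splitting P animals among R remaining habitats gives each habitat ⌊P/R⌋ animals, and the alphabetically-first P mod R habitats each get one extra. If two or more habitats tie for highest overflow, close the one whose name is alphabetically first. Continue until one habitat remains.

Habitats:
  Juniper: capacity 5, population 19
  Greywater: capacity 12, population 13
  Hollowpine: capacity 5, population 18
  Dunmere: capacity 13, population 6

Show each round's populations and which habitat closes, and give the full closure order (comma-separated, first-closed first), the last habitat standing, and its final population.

Closure order: Juniper, Hollowpine, Greywater
Last habitat: Dunmere with 56 animals

Round 1: Dunmere=6 Greywater=13 Hollowpine=18 Juniper=19 → close Juniper (overflow 14)
  19÷3 = 6 each, +1 to first 1
Round 2: Dunmere=13 Greywater=19 Hollowpine=24 → close Hollowpine (overflow 19)
  24÷2 = 12 each, +1 to first 0
Round 3: Dunmere=25 Greywater=31 → close Greywater (overflow 19)
  31÷1 = 31 each, +1 to first 0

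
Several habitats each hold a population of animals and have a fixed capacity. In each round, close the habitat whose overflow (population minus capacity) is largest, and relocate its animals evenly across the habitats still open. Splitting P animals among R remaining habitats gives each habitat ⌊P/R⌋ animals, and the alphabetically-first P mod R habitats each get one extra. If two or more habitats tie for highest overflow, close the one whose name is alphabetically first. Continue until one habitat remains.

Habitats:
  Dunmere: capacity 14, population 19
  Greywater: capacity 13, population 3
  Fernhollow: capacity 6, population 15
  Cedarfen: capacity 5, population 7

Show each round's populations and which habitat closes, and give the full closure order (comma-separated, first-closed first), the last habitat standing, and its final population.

Closure order: Fernhollow, Dunmere, Cedarfen
Last habitat: Greywater with 44 animals

Round 1: Cedarfen=7 Dunmere=19 Fernhollow=15 Greywater=3 → close Fernhollow (overflow 9)
  15÷3 = 5 each, +1 to first 0
Round 2: Cedarfen=12 Dunmere=24 Greywater=8 → close Dunmere (overflow 10)
  24÷2 = 12 each, +1 to first 0
Round 3: Cedarfen=24 Greywater=20 → close Cedarfen (overflow 19)
  24÷1 = 24 each, +1 to first 0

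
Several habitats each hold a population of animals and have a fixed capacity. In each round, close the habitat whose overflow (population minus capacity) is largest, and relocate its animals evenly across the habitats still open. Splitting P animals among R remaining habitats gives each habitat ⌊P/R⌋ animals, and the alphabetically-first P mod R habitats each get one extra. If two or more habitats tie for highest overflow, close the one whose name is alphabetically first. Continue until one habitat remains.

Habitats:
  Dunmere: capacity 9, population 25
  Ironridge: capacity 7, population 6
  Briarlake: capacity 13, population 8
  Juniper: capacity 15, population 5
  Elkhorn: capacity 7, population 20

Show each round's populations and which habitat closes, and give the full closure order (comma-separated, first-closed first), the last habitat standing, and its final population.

Closure order: Dunmere, Elkhorn, Ironridge, Briarlake
Last habitat: Juniper with 64 animals

Round 1: Briarlake=8 Dunmere=25 Elkhorn=20 Ironridge=6 Juniper=5 → close Dunmere (overflow 16)
  25÷4 = 6 each, +1 to first 1
Round 2: Briarlake=15 Elkhorn=26 Ironridge=12 Juniper=11 → close Elkhorn (overflow 19)
  26÷3 = 8 each, +1 to first 2
Round 3: Briarlake=24 Ironridge=21 Juniper=19 → close Ironridge (overflow 14)
  21÷2 = 10 each, +1 to first 1
Round 4: Briarlake=35 Juniper=29 → close Briarlake (overflow 22)
  35÷1 = 35 each, +1 to first 0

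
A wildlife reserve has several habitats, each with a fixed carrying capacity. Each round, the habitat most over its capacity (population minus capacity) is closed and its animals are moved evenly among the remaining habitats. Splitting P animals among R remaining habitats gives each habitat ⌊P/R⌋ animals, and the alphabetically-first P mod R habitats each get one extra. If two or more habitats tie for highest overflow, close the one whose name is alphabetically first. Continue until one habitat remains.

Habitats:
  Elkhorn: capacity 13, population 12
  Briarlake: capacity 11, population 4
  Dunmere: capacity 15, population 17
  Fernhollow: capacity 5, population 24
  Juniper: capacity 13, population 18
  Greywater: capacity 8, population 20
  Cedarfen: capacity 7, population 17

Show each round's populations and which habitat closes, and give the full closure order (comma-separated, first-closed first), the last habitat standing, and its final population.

Round 1: Briarlake=4 Cedarfen=17 Dunmere=17 Elkhorn=12 Fernhollow=24 Greywater=20 Juniper=18 → close Fernhollow (overflow 19)
  24÷6 = 4 each, +1 to first 0
Round 2: Briarlake=8 Cedarfen=21 Dunmere=21 Elkhorn=16 Greywater=24 Juniper=22 → close Greywater (overflow 16)
  24÷5 = 4 each, +1 to first 4
Round 3: Briarlake=13 Cedarfen=26 Dunmere=26 Elkhorn=21 Juniper=26 → close Cedarfen (overflow 19)
  26÷4 = 6 each, +1 to first 2
Round 4: Briarlake=20 Dunmere=33 Elkhorn=27 Juniper=32 → close Juniper (overflow 19)
  32÷3 = 10 each, +1 to first 2
Round 5: Briarlake=31 Dunmere=44 Elkhorn=37 → close Dunmere (overflow 29)
  44÷2 = 22 each, +1 to first 0
Round 6: Briarlake=53 Elkhorn=59 → close Elkhorn (overflow 46)
  59÷1 = 59 each, +1 to first 0

Closure order: Fernhollow, Greywater, Cedarfen, Juniper, Dunmere, Elkhorn
Last habitat: Briarlake with 112 animals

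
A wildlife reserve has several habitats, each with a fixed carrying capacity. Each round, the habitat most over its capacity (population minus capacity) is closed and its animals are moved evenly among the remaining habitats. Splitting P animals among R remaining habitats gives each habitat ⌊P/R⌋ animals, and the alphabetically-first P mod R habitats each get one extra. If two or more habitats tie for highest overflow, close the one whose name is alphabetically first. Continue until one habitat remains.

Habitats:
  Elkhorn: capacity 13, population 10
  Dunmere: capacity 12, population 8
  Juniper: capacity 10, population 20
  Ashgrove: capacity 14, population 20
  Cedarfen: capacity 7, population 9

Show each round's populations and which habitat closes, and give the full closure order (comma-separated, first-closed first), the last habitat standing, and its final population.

Closure order: Juniper, Ashgrove, Cedarfen, Dunmere
Last habitat: Elkhorn with 67 animals

Round 1: Ashgrove=20 Cedarfen=9 Dunmere=8 Elkhorn=10 Juniper=20 → close Juniper (overflow 10)
  20÷4 = 5 each, +1 to first 0
Round 2: Ashgrove=25 Cedarfen=14 Dunmere=13 Elkhorn=15 → close Ashgrove (overflow 11)
  25÷3 = 8 each, +1 to first 1
Round 3: Cedarfen=23 Dunmere=21 Elkhorn=23 → close Cedarfen (overflow 16)
  23÷2 = 11 each, +1 to first 1
Round 4: Dunmere=33 Elkhorn=34 → close Dunmere (overflow 21)
  33÷1 = 33 each, +1 to first 0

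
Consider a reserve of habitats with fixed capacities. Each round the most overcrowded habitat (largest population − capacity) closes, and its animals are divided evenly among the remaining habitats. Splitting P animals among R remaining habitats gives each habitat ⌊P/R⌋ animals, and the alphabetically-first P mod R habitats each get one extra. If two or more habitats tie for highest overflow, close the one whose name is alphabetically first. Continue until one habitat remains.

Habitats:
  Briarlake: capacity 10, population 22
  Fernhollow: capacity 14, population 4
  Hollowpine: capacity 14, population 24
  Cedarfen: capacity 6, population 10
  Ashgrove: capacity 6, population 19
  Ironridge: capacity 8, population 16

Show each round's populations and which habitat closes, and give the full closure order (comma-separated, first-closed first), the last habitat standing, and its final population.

Round 1: Ashgrove=19 Briarlake=22 Cedarfen=10 Fernhollow=4 Hollowpine=24 Ironridge=16 → close Ashgrove (overflow 13)
  19÷5 = 3 each, +1 to first 4
Round 2: Briarlake=26 Cedarfen=14 Fernhollow=8 Hollowpine=28 Ironridge=19 → close Briarlake (overflow 16)
  26÷4 = 6 each, +1 to first 2
Round 3: Cedarfen=21 Fernhollow=15 Hollowpine=34 Ironridge=25 → close Hollowpine (overflow 20)
  34÷3 = 11 each, +1 to first 1
Round 4: Cedarfen=33 Fernhollow=26 Ironridge=36 → close Ironridge (overflow 28)
  36÷2 = 18 each, +1 to first 0
Round 5: Cedarfen=51 Fernhollow=44 → close Cedarfen (overflow 45)
  51÷1 = 51 each, +1 to first 0

Closure order: Ashgrove, Briarlake, Hollowpine, Ironridge, Cedarfen
Last habitat: Fernhollow with 95 animals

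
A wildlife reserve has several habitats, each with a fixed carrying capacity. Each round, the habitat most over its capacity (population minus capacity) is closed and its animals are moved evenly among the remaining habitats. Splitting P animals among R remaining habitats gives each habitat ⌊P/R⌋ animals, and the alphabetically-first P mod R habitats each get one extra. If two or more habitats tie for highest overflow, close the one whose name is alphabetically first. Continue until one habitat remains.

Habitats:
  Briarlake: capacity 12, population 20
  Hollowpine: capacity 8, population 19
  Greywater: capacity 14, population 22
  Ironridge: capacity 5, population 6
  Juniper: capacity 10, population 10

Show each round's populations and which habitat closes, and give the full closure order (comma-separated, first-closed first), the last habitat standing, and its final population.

Round 1: Briarlake=20 Greywater=22 Hollowpine=19 Ironridge=6 Juniper=10 → close Hollowpine (overflow 11)
  19÷4 = 4 each, +1 to first 3
Round 2: Briarlake=25 Greywater=27 Ironridge=11 Juniper=14 → close Briarlake (overflow 13)
  25÷3 = 8 each, +1 to first 1
Round 3: Greywater=36 Ironridge=19 Juniper=22 → close Greywater (overflow 22)
  36÷2 = 18 each, +1 to first 0
Round 4: Ironridge=37 Juniper=40 → close Ironridge (overflow 32)
  37÷1 = 37 each, +1 to first 0

Closure order: Hollowpine, Briarlake, Greywater, Ironridge
Last habitat: Juniper with 77 animals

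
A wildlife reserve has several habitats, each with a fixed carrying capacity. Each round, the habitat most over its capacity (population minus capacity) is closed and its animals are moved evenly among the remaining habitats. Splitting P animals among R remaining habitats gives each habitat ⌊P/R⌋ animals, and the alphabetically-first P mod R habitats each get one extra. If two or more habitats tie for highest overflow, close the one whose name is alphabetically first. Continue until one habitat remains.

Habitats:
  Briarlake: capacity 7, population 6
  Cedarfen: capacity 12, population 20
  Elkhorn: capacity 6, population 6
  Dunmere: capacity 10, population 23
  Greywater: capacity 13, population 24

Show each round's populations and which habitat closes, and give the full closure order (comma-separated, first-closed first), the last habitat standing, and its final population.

Round 1: Briarlake=6 Cedarfen=20 Dunmere=23 Elkhorn=6 Greywater=24 → close Dunmere (overflow 13)
  23÷4 = 5 each, +1 to first 3
Round 2: Briarlake=12 Cedarfen=26 Elkhorn=12 Greywater=29 → close Greywater (overflow 16)
  29÷3 = 9 each, +1 to first 2
Round 3: Briarlake=22 Cedarfen=36 Elkhorn=21 → close Cedarfen (overflow 24)
  36÷2 = 18 each, +1 to first 0
Round 4: Briarlake=40 Elkhorn=39 → close Briarlake (overflow 33)
  40÷1 = 40 each, +1 to first 0

Closure order: Dunmere, Greywater, Cedarfen, Briarlake
Last habitat: Elkhorn with 79 animals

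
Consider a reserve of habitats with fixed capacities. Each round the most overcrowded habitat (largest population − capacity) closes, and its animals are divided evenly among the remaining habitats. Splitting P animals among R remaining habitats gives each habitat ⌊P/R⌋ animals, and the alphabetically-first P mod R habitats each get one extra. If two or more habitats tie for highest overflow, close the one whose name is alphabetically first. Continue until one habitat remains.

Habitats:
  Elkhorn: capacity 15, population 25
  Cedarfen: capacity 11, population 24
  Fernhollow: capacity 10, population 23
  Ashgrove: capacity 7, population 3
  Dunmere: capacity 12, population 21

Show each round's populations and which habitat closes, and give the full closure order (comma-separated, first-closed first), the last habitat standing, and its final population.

Round 1: Ashgrove=3 Cedarfen=24 Dunmere=21 Elkhorn=25 Fernhollow=23 → close Cedarfen (overflow 13)
  24÷4 = 6 each, +1 to first 0
Round 2: Ashgrove=9 Dunmere=27 Elkhorn=31 Fernhollow=29 → close Fernhollow (overflow 19)
  29÷3 = 9 each, +1 to first 2
Round 3: Ashgrove=19 Dunmere=37 Elkhorn=40 → close Dunmere (overflow 25)
  37÷2 = 18 each, +1 to first 1
Round 4: Ashgrove=38 Elkhorn=58 → close Elkhorn (overflow 43)
  58÷1 = 58 each, +1 to first 0

Closure order: Cedarfen, Fernhollow, Dunmere, Elkhorn
Last habitat: Ashgrove with 96 animals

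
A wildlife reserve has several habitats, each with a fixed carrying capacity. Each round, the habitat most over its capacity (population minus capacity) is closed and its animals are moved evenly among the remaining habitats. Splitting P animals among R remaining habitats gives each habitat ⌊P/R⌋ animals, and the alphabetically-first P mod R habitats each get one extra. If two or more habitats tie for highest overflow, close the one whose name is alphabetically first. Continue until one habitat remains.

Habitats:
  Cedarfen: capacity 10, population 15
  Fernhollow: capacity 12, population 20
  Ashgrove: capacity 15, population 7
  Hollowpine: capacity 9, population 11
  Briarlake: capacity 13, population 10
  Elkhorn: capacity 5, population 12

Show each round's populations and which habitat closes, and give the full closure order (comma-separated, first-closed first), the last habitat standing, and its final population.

Closure order: Fernhollow, Elkhorn, Cedarfen, Hollowpine, Briarlake
Last habitat: Ashgrove with 75 animals

Round 1: Ashgrove=7 Briarlake=10 Cedarfen=15 Elkhorn=12 Fernhollow=20 Hollowpine=11 → close Fernhollow (overflow 8)
  20÷5 = 4 each, +1 to first 0
Round 2: Ashgrove=11 Briarlake=14 Cedarfen=19 Elkhorn=16 Hollowpine=15 → close Elkhorn (overflow 11)
  16÷4 = 4 each, +1 to first 0
Round 3: Ashgrove=15 Briarlake=18 Cedarfen=23 Hollowpine=19 → close Cedarfen (overflow 13)
  23÷3 = 7 each, +1 to first 2
Round 4: Ashgrove=23 Briarlake=26 Hollowpine=26 → close Hollowpine (overflow 17)
  26÷2 = 13 each, +1 to first 0
Round 5: Ashgrove=36 Briarlake=39 → close Briarlake (overflow 26)
  39÷1 = 39 each, +1 to first 0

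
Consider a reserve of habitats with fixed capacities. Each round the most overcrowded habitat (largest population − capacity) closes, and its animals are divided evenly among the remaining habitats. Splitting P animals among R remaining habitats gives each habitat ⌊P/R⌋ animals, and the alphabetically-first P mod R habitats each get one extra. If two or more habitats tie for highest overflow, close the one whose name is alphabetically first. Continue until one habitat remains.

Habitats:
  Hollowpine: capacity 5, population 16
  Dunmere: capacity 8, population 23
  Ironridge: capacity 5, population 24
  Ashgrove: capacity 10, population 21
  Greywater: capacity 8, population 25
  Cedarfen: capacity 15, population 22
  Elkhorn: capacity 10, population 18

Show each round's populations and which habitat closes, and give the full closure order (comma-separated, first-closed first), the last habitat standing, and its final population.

Round 1: Ashgrove=21 Cedarfen=22 Dunmere=23 Elkhorn=18 Greywater=25 Hollowpine=16 Ironridge=24 → close Ironridge (overflow 19)
  24÷6 = 4 each, +1 to first 0
Round 2: Ashgrove=25 Cedarfen=26 Dunmere=27 Elkhorn=22 Greywater=29 Hollowpine=20 → close Greywater (overflow 21)
  29÷5 = 5 each, +1 to first 4
Round 3: Ashgrove=31 Cedarfen=32 Dunmere=33 Elkhorn=28 Hollowpine=25 → close Dunmere (overflow 25)
  33÷4 = 8 each, +1 to first 1
Round 4: Ashgrove=40 Cedarfen=40 Elkhorn=36 Hollowpine=33 → close Ashgrove (overflow 30)
  40÷3 = 13 each, +1 to first 1
Round 5: Cedarfen=54 Elkhorn=49 Hollowpine=46 → close Hollowpine (overflow 41)
  46÷2 = 23 each, +1 to first 0
Round 6: Cedarfen=77 Elkhorn=72 → close Cedarfen (overflow 62)
  77÷1 = 77 each, +1 to first 0

Closure order: Ironridge, Greywater, Dunmere, Ashgrove, Hollowpine, Cedarfen
Last habitat: Elkhorn with 149 animals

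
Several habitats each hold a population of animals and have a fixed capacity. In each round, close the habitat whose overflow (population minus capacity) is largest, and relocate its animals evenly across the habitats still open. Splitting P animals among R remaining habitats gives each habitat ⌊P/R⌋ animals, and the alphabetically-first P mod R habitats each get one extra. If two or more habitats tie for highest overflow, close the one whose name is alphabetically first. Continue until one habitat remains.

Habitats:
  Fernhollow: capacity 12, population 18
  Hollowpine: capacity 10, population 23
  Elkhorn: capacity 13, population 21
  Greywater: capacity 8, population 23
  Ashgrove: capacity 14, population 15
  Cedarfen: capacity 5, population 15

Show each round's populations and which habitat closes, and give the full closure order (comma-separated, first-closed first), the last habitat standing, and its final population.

Round 1: Ashgrove=15 Cedarfen=15 Elkhorn=21 Fernhollow=18 Greywater=23 Hollowpine=23 → close Greywater (overflow 15)
  23÷5 = 4 each, +1 to first 3
Round 2: Ashgrove=20 Cedarfen=20 Elkhorn=26 Fernhollow=22 Hollowpine=27 → close Hollowpine (overflow 17)
  27÷4 = 6 each, +1 to first 3
Round 3: Ashgrove=27 Cedarfen=27 Elkhorn=33 Fernhollow=28 → close Cedarfen (overflow 22)
  27÷3 = 9 each, +1 to first 0
Round 4: Ashgrove=36 Elkhorn=42 Fernhollow=37 → close Elkhorn (overflow 29)
  42÷2 = 21 each, +1 to first 0
Round 5: Ashgrove=57 Fernhollow=58 → close Fernhollow (overflow 46)
  58÷1 = 58 each, +1 to first 0

Closure order: Greywater, Hollowpine, Cedarfen, Elkhorn, Fernhollow
Last habitat: Ashgrove with 115 animals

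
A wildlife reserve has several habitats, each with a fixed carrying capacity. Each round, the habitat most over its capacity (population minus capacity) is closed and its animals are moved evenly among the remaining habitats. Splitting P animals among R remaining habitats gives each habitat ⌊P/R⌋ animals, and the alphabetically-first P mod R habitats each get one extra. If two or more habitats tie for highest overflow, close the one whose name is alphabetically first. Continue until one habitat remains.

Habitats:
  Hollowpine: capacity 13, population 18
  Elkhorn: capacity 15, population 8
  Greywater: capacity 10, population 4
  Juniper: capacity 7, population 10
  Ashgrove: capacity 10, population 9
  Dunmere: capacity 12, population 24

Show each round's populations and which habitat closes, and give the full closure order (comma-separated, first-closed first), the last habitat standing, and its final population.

Round 1: Ashgrove=9 Dunmere=24 Elkhorn=8 Greywater=4 Hollowpine=18 Juniper=10 → close Dunmere (overflow 12)
  24÷5 = 4 each, +1 to first 4
Round 2: Ashgrove=14 Elkhorn=13 Greywater=9 Hollowpine=23 Juniper=14 → close Hollowpine (overflow 10)
  23÷4 = 5 each, +1 to first 3
Round 3: Ashgrove=20 Elkhorn=19 Greywater=15 Juniper=19 → close Juniper (overflow 12)
  19÷3 = 6 each, +1 to first 1
Round 4: Ashgrove=27 Elkhorn=25 Greywater=21 → close Ashgrove (overflow 17)
  27÷2 = 13 each, +1 to first 1
Round 5: Elkhorn=39 Greywater=34 → close Elkhorn (overflow 24)
  39÷1 = 39 each, +1 to first 0

Closure order: Dunmere, Hollowpine, Juniper, Ashgrove, Elkhorn
Last habitat: Greywater with 73 animals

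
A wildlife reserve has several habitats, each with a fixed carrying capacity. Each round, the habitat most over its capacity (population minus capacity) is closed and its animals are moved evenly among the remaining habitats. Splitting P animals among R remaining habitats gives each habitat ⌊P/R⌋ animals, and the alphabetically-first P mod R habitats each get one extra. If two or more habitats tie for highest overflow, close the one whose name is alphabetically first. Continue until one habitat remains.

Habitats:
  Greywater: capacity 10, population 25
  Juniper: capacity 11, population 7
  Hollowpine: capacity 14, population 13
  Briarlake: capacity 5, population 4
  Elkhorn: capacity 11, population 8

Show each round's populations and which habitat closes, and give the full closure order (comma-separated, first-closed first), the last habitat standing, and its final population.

Closure order: Greywater, Briarlake, Hollowpine, Elkhorn
Last habitat: Juniper with 57 animals

Round 1: Briarlake=4 Elkhorn=8 Greywater=25 Hollowpine=13 Juniper=7 → close Greywater (overflow 15)
  25÷4 = 6 each, +1 to first 1
Round 2: Briarlake=11 Elkhorn=14 Hollowpine=19 Juniper=13 → close Briarlake (overflow 6)
  11÷3 = 3 each, +1 to first 2
Round 3: Elkhorn=18 Hollowpine=23 Juniper=16 → close Hollowpine (overflow 9)
  23÷2 = 11 each, +1 to first 1
Round 4: Elkhorn=30 Juniper=27 → close Elkhorn (overflow 19)
  30÷1 = 30 each, +1 to first 0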